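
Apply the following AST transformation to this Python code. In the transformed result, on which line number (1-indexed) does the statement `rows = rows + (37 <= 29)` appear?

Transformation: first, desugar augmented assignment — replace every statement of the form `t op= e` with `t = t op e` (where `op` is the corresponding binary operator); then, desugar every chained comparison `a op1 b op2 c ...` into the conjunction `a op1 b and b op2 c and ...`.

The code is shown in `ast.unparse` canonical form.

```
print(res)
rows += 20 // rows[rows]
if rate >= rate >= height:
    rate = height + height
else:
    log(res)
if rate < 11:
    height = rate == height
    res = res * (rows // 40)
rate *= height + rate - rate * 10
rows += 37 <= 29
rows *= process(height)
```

Transformed code:
print(res)
rows = rows + 20 // rows[rows]
if rate >= rate and rate >= height:
    rate = height + height
else:
    log(res)
if rate < 11:
    height = rate == height
    res = res * (rows // 40)
rate = rate * (height + rate - rate * 10)
rows = rows + (37 <= 29)
rows = rows * process(height)

11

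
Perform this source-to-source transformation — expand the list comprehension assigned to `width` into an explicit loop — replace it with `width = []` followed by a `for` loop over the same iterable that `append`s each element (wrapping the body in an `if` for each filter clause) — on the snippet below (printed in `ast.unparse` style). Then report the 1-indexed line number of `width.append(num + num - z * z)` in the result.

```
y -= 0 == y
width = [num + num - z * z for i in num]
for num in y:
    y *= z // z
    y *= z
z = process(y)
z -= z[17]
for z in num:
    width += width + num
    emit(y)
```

Transformed code:
y -= 0 == y
width = []
for i in num:
    width.append(num + num - z * z)
for num in y:
    y *= z // z
    y *= z
z = process(y)
z -= z[17]
for z in num:
    width += width + num
    emit(y)

4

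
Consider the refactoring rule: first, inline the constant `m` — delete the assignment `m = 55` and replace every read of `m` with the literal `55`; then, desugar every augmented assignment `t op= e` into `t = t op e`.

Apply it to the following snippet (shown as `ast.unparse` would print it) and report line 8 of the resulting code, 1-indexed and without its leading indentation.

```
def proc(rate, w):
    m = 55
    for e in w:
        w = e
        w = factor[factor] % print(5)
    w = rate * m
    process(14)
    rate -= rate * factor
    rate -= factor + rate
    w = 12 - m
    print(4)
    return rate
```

Transformed code:
def proc(rate, w):
    for e in w:
        w = e
        w = factor[factor] % print(5)
    w = rate * 55
    process(14)
    rate = rate - rate * factor
    rate = rate - (factor + rate)
    w = 12 - 55
    print(4)
    return rate

rate = rate - (factor + rate)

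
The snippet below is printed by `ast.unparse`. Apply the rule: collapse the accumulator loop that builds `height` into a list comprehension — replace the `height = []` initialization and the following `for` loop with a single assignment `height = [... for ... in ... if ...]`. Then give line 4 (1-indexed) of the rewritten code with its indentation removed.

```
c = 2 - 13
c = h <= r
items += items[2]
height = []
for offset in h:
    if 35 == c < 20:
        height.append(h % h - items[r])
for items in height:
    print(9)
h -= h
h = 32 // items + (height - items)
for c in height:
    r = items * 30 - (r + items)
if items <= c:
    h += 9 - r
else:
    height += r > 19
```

Transformed code:
c = 2 - 13
c = h <= r
items += items[2]
height = [h % h - items[r] for offset in h if 35 == c < 20]
for items in height:
    print(9)
h -= h
h = 32 // items + (height - items)
for c in height:
    r = items * 30 - (r + items)
if items <= c:
    h += 9 - r
else:
    height += r > 19

height = [h % h - items[r] for offset in h if 35 == c < 20]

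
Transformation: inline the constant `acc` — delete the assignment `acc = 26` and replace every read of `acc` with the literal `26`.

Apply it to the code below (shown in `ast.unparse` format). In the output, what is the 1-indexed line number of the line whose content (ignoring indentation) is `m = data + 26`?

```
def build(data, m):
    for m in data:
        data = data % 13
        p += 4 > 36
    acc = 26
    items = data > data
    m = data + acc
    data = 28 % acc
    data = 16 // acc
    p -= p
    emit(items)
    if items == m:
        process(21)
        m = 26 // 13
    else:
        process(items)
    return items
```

6

Transformed code:
def build(data, m):
    for m in data:
        data = data % 13
        p += 4 > 36
    items = data > data
    m = data + 26
    data = 28 % 26
    data = 16 // 26
    p -= p
    emit(items)
    if items == m:
        process(21)
        m = 26 // 13
    else:
        process(items)
    return items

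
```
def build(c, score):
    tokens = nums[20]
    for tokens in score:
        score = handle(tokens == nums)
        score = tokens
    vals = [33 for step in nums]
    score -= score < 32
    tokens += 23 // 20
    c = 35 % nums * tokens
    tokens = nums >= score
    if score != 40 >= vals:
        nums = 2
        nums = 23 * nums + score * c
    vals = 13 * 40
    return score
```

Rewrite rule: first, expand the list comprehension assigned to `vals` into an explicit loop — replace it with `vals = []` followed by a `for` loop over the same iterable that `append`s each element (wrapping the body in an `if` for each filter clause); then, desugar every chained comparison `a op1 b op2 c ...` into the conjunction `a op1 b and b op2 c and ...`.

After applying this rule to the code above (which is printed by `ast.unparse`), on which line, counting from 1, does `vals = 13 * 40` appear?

16

Transformed code:
def build(c, score):
    tokens = nums[20]
    for tokens in score:
        score = handle(tokens == nums)
        score = tokens
    vals = []
    for step in nums:
        vals.append(33)
    score -= score < 32
    tokens += 23 // 20
    c = 35 % nums * tokens
    tokens = nums >= score
    if score != 40 and 40 >= vals:
        nums = 2
        nums = 23 * nums + score * c
    vals = 13 * 40
    return score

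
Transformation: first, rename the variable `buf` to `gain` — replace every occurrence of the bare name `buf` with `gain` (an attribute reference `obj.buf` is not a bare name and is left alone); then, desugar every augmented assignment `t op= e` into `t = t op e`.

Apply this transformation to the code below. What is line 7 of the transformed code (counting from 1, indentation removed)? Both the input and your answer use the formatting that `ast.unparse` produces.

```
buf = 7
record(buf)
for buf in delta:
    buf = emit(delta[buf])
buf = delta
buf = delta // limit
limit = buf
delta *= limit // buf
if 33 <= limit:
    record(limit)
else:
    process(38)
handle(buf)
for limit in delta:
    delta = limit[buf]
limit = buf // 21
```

Transformed code:
gain = 7
record(gain)
for gain in delta:
    gain = emit(delta[gain])
gain = delta
gain = delta // limit
limit = gain
delta = delta * (limit // gain)
if 33 <= limit:
    record(limit)
else:
    process(38)
handle(gain)
for limit in delta:
    delta = limit[gain]
limit = gain // 21

limit = gain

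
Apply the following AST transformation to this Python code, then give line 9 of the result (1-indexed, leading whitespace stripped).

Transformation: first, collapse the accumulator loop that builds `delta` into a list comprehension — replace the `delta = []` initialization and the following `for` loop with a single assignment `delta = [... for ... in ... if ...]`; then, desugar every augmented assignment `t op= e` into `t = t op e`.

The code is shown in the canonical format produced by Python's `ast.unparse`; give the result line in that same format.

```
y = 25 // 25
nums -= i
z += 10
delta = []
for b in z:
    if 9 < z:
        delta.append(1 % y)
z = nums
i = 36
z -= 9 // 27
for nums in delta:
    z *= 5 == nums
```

z = z * (5 == nums)

Transformed code:
y = 25 // 25
nums = nums - i
z = z + 10
delta = [1 % y for b in z if 9 < z]
z = nums
i = 36
z = z - 9 // 27
for nums in delta:
    z = z * (5 == nums)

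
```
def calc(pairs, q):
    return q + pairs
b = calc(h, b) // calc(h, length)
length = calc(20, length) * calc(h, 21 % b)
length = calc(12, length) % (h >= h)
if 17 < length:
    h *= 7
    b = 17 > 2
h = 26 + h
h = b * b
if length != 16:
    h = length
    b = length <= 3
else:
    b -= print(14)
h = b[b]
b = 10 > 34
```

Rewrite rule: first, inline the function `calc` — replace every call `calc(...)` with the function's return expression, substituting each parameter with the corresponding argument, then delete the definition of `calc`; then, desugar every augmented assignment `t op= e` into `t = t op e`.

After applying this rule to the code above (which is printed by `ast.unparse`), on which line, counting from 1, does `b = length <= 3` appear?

Transformed code:
b = (b + h) // (length + h)
length = (length + 20) * (21 % b + h)
length = (length + 12) % (h >= h)
if 17 < length:
    h = h * 7
    b = 17 > 2
h = 26 + h
h = b * b
if length != 16:
    h = length
    b = length <= 3
else:
    b = b - print(14)
h = b[b]
b = 10 > 34

11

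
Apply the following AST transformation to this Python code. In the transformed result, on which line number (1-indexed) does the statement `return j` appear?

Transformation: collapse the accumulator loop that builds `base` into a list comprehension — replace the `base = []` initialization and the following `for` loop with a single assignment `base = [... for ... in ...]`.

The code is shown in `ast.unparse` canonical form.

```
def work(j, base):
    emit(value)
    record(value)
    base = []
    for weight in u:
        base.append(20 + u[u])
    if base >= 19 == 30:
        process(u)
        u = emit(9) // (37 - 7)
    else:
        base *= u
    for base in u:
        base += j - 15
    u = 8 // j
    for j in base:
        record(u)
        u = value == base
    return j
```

16

Transformed code:
def work(j, base):
    emit(value)
    record(value)
    base = [20 + u[u] for weight in u]
    if base >= 19 == 30:
        process(u)
        u = emit(9) // (37 - 7)
    else:
        base *= u
    for base in u:
        base += j - 15
    u = 8 // j
    for j in base:
        record(u)
        u = value == base
    return j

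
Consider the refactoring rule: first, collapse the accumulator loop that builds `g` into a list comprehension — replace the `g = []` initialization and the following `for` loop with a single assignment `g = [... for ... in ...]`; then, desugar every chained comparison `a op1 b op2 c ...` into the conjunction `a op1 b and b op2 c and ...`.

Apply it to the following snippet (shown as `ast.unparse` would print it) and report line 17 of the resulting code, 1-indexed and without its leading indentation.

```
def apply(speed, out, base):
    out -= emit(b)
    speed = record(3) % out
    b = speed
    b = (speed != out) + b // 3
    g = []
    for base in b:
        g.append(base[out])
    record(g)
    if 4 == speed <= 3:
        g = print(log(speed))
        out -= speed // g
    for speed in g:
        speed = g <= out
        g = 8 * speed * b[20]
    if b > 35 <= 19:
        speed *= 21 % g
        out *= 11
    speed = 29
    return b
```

Transformed code:
def apply(speed, out, base):
    out -= emit(b)
    speed = record(3) % out
    b = speed
    b = (speed != out) + b // 3
    g = [base[out] for base in b]
    record(g)
    if 4 == speed and speed <= 3:
        g = print(log(speed))
        out -= speed // g
    for speed in g:
        speed = g <= out
        g = 8 * speed * b[20]
    if b > 35 and 35 <= 19:
        speed *= 21 % g
        out *= 11
    speed = 29
    return b

speed = 29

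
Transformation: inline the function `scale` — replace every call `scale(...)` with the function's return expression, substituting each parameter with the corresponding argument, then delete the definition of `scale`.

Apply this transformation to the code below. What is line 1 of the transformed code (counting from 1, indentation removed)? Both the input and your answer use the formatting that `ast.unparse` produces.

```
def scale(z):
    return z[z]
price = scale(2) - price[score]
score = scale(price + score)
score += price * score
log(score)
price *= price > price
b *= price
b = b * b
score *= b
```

Transformed code:
price = 2[2] - price[score]
score = (price + score)[price + score]
score += price * score
log(score)
price *= price > price
b *= price
b = b * b
score *= b

price = 2[2] - price[score]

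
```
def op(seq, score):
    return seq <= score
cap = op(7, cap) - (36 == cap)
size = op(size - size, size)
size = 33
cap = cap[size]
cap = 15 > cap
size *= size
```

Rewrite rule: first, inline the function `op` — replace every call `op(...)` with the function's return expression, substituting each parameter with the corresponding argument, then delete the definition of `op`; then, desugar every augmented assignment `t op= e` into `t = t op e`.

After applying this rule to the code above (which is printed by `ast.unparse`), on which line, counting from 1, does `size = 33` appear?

3

Transformed code:
cap = (7 <= cap) - (36 == cap)
size = size - size <= size
size = 33
cap = cap[size]
cap = 15 > cap
size = size * size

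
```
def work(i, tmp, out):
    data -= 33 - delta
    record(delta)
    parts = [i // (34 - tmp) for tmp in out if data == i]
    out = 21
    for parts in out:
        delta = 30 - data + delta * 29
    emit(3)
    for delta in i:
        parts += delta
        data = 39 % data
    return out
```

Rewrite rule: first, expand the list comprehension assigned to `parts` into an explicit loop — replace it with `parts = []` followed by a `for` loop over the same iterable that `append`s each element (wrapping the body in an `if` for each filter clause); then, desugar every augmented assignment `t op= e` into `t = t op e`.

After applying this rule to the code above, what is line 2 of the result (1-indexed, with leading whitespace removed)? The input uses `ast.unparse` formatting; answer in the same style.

data = data - (33 - delta)

Transformed code:
def work(i, tmp, out):
    data = data - (33 - delta)
    record(delta)
    parts = []
    for tmp in out:
        if data == i:
            parts.append(i // (34 - tmp))
    out = 21
    for parts in out:
        delta = 30 - data + delta * 29
    emit(3)
    for delta in i:
        parts = parts + delta
        data = 39 % data
    return out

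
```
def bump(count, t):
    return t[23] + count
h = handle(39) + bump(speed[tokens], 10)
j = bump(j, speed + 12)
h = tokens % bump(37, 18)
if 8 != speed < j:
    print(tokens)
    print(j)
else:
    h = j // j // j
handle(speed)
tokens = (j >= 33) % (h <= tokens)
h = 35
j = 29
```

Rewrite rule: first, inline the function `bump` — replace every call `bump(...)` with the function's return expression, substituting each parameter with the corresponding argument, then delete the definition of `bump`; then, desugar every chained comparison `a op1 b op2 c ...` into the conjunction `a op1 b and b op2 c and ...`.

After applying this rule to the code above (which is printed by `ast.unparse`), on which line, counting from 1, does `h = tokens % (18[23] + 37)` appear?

Transformed code:
h = handle(39) + (10[23] + speed[tokens])
j = (speed + 12)[23] + j
h = tokens % (18[23] + 37)
if 8 != speed and speed < j:
    print(tokens)
    print(j)
else:
    h = j // j // j
handle(speed)
tokens = (j >= 33) % (h <= tokens)
h = 35
j = 29

3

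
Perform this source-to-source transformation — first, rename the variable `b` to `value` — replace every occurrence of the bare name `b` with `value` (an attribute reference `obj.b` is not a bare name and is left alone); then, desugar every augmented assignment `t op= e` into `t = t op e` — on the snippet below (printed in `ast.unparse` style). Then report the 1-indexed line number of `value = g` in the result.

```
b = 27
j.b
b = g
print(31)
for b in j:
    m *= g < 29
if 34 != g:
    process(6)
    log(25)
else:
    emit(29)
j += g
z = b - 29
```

Transformed code:
value = 27
j.b
value = g
print(31)
for value in j:
    m = m * (g < 29)
if 34 != g:
    process(6)
    log(25)
else:
    emit(29)
j = j + g
z = value - 29

3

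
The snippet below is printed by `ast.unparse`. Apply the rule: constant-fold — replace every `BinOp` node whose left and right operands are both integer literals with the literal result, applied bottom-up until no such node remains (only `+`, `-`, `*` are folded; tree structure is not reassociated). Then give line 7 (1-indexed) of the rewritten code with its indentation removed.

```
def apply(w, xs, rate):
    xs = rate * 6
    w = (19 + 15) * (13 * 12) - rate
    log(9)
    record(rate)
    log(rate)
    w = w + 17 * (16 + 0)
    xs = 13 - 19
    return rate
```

w = w + 272

Transformed code:
def apply(w, xs, rate):
    xs = rate * 6
    w = 5304 - rate
    log(9)
    record(rate)
    log(rate)
    w = w + 272
    xs = -6
    return rate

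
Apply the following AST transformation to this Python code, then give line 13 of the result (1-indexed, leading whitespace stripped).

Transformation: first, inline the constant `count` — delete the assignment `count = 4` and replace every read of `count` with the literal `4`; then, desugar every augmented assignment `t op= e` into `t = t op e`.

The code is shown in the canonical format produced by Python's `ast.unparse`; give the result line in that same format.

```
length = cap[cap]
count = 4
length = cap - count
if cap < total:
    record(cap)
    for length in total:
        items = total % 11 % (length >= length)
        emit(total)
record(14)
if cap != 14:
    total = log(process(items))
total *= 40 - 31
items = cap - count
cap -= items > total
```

cap = cap - (items > total)

Transformed code:
length = cap[cap]
length = cap - 4
if cap < total:
    record(cap)
    for length in total:
        items = total % 11 % (length >= length)
        emit(total)
record(14)
if cap != 14:
    total = log(process(items))
total = total * (40 - 31)
items = cap - 4
cap = cap - (items > total)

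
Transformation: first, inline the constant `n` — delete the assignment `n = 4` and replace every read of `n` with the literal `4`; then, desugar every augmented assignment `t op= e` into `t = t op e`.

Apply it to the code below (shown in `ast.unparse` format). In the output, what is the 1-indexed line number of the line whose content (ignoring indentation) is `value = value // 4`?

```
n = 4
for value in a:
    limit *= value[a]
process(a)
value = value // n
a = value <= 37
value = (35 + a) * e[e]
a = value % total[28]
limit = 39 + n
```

Transformed code:
for value in a:
    limit = limit * value[a]
process(a)
value = value // 4
a = value <= 37
value = (35 + a) * e[e]
a = value % total[28]
limit = 39 + 4

4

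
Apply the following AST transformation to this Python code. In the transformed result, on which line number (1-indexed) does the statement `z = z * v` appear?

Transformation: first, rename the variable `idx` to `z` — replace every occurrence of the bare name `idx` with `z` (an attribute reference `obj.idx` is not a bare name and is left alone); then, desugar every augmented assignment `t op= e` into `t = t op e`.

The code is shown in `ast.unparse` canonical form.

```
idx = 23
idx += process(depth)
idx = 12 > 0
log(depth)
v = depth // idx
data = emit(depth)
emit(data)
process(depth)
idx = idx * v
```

9

Transformed code:
z = 23
z = z + process(depth)
z = 12 > 0
log(depth)
v = depth // z
data = emit(depth)
emit(data)
process(depth)
z = z * v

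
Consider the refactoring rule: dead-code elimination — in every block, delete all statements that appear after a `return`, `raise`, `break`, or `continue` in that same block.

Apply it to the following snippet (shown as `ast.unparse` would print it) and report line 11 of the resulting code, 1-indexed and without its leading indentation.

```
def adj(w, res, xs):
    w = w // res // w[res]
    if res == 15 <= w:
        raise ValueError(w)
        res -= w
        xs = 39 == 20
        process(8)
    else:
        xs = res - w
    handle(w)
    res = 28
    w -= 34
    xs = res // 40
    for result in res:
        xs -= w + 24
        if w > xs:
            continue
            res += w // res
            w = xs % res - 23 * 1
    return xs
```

for result in res:

Transformed code:
def adj(w, res, xs):
    w = w // res // w[res]
    if res == 15 <= w:
        raise ValueError(w)
    else:
        xs = res - w
    handle(w)
    res = 28
    w -= 34
    xs = res // 40
    for result in res:
        xs -= w + 24
        if w > xs:
            continue
    return xs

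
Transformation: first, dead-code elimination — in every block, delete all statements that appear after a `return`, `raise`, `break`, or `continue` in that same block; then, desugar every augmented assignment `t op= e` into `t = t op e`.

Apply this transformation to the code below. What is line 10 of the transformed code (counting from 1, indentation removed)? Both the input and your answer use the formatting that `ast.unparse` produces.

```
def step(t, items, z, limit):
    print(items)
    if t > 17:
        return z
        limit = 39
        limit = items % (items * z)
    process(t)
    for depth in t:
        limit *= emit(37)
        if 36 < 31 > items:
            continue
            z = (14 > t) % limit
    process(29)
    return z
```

Transformed code:
def step(t, items, z, limit):
    print(items)
    if t > 17:
        return z
    process(t)
    for depth in t:
        limit = limit * emit(37)
        if 36 < 31 > items:
            continue
    process(29)
    return z

process(29)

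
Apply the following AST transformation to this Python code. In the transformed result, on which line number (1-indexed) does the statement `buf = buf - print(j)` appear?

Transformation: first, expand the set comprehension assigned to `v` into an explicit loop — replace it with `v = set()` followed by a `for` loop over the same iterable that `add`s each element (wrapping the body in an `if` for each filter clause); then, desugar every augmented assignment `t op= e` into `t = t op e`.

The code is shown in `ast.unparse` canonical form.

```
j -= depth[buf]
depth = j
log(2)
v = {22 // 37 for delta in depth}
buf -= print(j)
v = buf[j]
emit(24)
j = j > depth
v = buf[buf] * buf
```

7

Transformed code:
j = j - depth[buf]
depth = j
log(2)
v = set()
for delta in depth:
    v.add(22 // 37)
buf = buf - print(j)
v = buf[j]
emit(24)
j = j > depth
v = buf[buf] * buf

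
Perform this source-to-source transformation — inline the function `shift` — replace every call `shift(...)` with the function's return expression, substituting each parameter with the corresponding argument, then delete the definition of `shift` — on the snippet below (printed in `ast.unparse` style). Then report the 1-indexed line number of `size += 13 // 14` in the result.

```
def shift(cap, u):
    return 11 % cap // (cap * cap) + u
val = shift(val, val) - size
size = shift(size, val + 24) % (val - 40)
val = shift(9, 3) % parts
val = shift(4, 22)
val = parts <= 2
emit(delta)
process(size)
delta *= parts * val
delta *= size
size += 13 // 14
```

10

Transformed code:
val = 11 % val // (val * val) + val - size
size = (11 % size // (size * size) + (val + 24)) % (val - 40)
val = (11 % 9 // (9 * 9) + 3) % parts
val = 11 % 4 // (4 * 4) + 22
val = parts <= 2
emit(delta)
process(size)
delta *= parts * val
delta *= size
size += 13 // 14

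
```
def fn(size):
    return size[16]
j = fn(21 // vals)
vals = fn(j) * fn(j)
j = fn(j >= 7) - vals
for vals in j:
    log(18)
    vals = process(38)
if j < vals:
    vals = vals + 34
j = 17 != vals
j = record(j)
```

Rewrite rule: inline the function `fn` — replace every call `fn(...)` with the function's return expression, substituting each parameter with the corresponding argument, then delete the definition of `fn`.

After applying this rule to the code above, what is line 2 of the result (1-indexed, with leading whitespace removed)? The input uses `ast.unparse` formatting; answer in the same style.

vals = j[16] * j[16]

Transformed code:
j = (21 // vals)[16]
vals = j[16] * j[16]
j = (j >= 7)[16] - vals
for vals in j:
    log(18)
    vals = process(38)
if j < vals:
    vals = vals + 34
j = 17 != vals
j = record(j)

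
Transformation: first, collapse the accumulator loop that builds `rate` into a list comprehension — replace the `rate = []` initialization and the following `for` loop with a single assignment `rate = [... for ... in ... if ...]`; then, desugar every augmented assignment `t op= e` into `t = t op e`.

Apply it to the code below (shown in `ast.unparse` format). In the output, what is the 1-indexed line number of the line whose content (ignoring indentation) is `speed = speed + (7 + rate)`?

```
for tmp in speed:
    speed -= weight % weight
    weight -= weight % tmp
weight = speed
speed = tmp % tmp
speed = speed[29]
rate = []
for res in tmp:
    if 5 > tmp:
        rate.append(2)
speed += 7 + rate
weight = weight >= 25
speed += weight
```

8

Transformed code:
for tmp in speed:
    speed = speed - weight % weight
    weight = weight - weight % tmp
weight = speed
speed = tmp % tmp
speed = speed[29]
rate = [2 for res in tmp if 5 > tmp]
speed = speed + (7 + rate)
weight = weight >= 25
speed = speed + weight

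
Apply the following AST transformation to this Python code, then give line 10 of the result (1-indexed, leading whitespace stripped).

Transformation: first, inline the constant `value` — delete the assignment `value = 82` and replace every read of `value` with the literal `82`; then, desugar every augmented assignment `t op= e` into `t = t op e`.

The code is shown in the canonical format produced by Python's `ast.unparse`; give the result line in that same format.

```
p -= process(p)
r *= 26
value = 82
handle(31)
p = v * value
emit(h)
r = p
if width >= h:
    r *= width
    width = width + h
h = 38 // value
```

h = 38 // 82

Transformed code:
p = p - process(p)
r = r * 26
handle(31)
p = v * 82
emit(h)
r = p
if width >= h:
    r = r * width
    width = width + h
h = 38 // 82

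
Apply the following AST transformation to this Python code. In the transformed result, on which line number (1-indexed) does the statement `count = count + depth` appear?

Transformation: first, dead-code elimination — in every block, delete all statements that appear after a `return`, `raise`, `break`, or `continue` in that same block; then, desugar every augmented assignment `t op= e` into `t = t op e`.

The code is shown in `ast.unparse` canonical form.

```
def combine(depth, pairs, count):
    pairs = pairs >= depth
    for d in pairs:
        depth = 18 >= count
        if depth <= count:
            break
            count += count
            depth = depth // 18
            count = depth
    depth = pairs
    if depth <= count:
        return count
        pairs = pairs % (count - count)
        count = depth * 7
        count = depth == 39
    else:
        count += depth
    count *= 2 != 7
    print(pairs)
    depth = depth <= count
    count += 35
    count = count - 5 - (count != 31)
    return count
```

11

Transformed code:
def combine(depth, pairs, count):
    pairs = pairs >= depth
    for d in pairs:
        depth = 18 >= count
        if depth <= count:
            break
    depth = pairs
    if depth <= count:
        return count
    else:
        count = count + depth
    count = count * (2 != 7)
    print(pairs)
    depth = depth <= count
    count = count + 35
    count = count - 5 - (count != 31)
    return count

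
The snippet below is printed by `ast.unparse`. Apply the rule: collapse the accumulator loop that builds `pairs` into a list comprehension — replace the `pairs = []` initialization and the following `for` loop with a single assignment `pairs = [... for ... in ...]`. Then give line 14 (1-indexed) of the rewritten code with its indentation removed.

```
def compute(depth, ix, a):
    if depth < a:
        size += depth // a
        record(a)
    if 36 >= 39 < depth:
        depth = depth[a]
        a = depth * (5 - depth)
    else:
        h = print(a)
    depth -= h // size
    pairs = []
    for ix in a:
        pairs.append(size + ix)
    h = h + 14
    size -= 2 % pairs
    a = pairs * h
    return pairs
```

Transformed code:
def compute(depth, ix, a):
    if depth < a:
        size += depth // a
        record(a)
    if 36 >= 39 < depth:
        depth = depth[a]
        a = depth * (5 - depth)
    else:
        h = print(a)
    depth -= h // size
    pairs = [size + ix for ix in a]
    h = h + 14
    size -= 2 % pairs
    a = pairs * h
    return pairs

a = pairs * h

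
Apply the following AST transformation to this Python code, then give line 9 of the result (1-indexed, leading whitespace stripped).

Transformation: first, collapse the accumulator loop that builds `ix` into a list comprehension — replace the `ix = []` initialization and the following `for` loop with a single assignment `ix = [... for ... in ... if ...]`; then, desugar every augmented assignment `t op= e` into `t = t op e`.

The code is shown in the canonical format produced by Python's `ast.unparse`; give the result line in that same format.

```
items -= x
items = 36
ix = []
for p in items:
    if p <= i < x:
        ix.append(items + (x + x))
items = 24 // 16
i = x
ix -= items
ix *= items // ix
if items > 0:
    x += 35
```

Transformed code:
items = items - x
items = 36
ix = [items + (x + x) for p in items if p <= i < x]
items = 24 // 16
i = x
ix = ix - items
ix = ix * (items // ix)
if items > 0:
    x = x + 35

x = x + 35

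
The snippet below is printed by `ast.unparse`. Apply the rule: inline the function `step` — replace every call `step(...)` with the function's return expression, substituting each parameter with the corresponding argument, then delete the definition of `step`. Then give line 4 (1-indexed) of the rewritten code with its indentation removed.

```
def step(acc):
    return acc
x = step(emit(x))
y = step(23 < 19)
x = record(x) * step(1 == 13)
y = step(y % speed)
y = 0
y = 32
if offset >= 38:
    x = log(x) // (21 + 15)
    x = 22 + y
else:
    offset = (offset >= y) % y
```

y = y % speed

Transformed code:
x = emit(x)
y = 23 < 19
x = record(x) * (1 == 13)
y = y % speed
y = 0
y = 32
if offset >= 38:
    x = log(x) // (21 + 15)
    x = 22 + y
else:
    offset = (offset >= y) % y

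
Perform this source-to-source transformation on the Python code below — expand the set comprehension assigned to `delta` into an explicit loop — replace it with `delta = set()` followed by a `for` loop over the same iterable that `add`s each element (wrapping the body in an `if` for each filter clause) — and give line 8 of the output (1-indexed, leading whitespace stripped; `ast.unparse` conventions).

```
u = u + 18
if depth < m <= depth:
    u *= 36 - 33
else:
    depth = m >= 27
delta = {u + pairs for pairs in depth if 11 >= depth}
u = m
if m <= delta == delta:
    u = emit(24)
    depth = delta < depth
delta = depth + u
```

if 11 >= depth:

Transformed code:
u = u + 18
if depth < m <= depth:
    u *= 36 - 33
else:
    depth = m >= 27
delta = set()
for pairs in depth:
    if 11 >= depth:
        delta.add(u + pairs)
u = m
if m <= delta == delta:
    u = emit(24)
    depth = delta < depth
delta = depth + u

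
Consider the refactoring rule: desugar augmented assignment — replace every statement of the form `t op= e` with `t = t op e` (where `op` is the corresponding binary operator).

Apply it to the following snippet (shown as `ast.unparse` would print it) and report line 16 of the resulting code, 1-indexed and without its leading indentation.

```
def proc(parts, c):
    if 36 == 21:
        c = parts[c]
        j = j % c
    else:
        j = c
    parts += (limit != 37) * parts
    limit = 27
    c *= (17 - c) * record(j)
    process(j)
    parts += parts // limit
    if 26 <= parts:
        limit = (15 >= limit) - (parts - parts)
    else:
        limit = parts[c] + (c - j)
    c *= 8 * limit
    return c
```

Transformed code:
def proc(parts, c):
    if 36 == 21:
        c = parts[c]
        j = j % c
    else:
        j = c
    parts = parts + (limit != 37) * parts
    limit = 27
    c = c * ((17 - c) * record(j))
    process(j)
    parts = parts + parts // limit
    if 26 <= parts:
        limit = (15 >= limit) - (parts - parts)
    else:
        limit = parts[c] + (c - j)
    c = c * (8 * limit)
    return c

c = c * (8 * limit)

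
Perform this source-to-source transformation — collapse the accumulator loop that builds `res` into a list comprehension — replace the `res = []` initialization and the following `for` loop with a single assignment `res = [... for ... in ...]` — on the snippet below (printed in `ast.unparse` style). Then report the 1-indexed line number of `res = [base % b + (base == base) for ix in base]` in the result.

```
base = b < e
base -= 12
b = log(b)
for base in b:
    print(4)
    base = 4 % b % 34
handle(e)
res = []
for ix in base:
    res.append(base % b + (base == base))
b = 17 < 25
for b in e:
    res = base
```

Transformed code:
base = b < e
base -= 12
b = log(b)
for base in b:
    print(4)
    base = 4 % b % 34
handle(e)
res = [base % b + (base == base) for ix in base]
b = 17 < 25
for b in e:
    res = base

8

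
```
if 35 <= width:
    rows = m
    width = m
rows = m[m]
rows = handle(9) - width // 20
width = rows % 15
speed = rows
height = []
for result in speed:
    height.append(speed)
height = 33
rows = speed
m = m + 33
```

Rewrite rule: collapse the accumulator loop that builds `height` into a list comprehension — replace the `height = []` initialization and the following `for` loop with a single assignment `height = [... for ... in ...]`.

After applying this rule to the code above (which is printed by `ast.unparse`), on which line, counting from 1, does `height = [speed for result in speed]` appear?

8

Transformed code:
if 35 <= width:
    rows = m
    width = m
rows = m[m]
rows = handle(9) - width // 20
width = rows % 15
speed = rows
height = [speed for result in speed]
height = 33
rows = speed
m = m + 33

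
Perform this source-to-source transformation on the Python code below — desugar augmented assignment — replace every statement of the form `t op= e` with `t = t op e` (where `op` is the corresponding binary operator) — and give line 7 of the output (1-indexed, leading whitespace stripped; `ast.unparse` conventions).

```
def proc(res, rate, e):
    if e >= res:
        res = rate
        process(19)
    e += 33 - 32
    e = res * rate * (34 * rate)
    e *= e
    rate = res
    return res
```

Transformed code:
def proc(res, rate, e):
    if e >= res:
        res = rate
        process(19)
    e = e + (33 - 32)
    e = res * rate * (34 * rate)
    e = e * e
    rate = res
    return res

e = e * e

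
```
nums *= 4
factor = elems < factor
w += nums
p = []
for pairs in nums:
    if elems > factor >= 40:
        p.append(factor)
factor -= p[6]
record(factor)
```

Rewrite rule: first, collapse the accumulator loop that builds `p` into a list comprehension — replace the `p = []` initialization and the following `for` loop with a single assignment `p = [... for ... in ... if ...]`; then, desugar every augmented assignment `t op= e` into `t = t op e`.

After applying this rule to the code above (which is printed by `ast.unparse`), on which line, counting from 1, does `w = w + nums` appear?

Transformed code:
nums = nums * 4
factor = elems < factor
w = w + nums
p = [factor for pairs in nums if elems > factor >= 40]
factor = factor - p[6]
record(factor)

3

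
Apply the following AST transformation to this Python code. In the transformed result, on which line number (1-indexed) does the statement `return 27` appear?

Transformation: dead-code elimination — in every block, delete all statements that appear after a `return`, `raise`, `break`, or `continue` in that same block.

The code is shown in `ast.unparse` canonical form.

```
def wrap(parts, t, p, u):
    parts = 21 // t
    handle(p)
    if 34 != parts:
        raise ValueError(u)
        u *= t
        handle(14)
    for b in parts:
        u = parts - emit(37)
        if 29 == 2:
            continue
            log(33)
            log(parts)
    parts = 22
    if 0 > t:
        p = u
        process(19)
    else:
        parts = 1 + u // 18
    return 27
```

16

Transformed code:
def wrap(parts, t, p, u):
    parts = 21 // t
    handle(p)
    if 34 != parts:
        raise ValueError(u)
    for b in parts:
        u = parts - emit(37)
        if 29 == 2:
            continue
    parts = 22
    if 0 > t:
        p = u
        process(19)
    else:
        parts = 1 + u // 18
    return 27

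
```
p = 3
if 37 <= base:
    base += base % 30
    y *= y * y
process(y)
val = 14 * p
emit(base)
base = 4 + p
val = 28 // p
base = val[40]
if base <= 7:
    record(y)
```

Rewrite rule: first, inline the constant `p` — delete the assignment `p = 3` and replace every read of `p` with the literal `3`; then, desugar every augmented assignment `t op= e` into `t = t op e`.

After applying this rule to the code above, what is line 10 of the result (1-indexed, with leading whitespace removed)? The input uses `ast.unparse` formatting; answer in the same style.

Transformed code:
if 37 <= base:
    base = base + base % 30
    y = y * (y * y)
process(y)
val = 14 * 3
emit(base)
base = 4 + 3
val = 28 // 3
base = val[40]
if base <= 7:
    record(y)

if base <= 7:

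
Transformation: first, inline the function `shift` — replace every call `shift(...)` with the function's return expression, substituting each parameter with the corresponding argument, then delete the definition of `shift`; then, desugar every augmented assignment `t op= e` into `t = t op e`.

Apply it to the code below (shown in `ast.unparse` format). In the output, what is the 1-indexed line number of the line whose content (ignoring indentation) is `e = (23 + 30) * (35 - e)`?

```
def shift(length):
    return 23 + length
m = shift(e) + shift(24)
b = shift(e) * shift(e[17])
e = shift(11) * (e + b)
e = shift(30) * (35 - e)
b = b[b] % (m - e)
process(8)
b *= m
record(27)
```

Transformed code:
m = 23 + e + (23 + 24)
b = (23 + e) * (23 + e[17])
e = (23 + 11) * (e + b)
e = (23 + 30) * (35 - e)
b = b[b] % (m - e)
process(8)
b = b * m
record(27)

4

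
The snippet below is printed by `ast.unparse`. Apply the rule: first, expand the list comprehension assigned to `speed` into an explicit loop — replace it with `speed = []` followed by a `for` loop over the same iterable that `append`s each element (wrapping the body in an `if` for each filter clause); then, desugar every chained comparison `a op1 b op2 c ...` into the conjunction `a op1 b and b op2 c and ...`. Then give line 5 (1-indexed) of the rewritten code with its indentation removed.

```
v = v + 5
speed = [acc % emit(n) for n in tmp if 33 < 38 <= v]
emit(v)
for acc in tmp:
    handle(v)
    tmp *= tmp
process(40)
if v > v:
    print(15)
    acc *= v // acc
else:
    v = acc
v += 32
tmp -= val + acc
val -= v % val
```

speed.append(acc % emit(n))

Transformed code:
v = v + 5
speed = []
for n in tmp:
    if 33 < 38 and 38 <= v:
        speed.append(acc % emit(n))
emit(v)
for acc in tmp:
    handle(v)
    tmp *= tmp
process(40)
if v > v:
    print(15)
    acc *= v // acc
else:
    v = acc
v += 32
tmp -= val + acc
val -= v % val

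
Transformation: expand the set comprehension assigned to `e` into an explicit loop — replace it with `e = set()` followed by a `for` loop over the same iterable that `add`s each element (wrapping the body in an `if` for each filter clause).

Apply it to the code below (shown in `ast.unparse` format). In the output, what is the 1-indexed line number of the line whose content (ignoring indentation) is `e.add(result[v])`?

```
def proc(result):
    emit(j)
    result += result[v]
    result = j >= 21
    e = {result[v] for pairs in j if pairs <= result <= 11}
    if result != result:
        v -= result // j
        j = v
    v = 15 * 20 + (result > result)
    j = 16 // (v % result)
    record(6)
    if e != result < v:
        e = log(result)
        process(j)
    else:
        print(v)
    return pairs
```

8

Transformed code:
def proc(result):
    emit(j)
    result += result[v]
    result = j >= 21
    e = set()
    for pairs in j:
        if pairs <= result <= 11:
            e.add(result[v])
    if result != result:
        v -= result // j
        j = v
    v = 15 * 20 + (result > result)
    j = 16 // (v % result)
    record(6)
    if e != result < v:
        e = log(result)
        process(j)
    else:
        print(v)
    return pairs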